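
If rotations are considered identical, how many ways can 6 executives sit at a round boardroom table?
Circular: fix one position, arrange the rest. (6-1)! = 120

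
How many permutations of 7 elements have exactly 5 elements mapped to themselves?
Choose the 5 fixed points C(7,5) = 21, derange the rest: !2 = Σ_{j=0}^{2} (-1)^j·2!/j! = 2 - 2 + 1 = 1. Product = 21 × 1 = 21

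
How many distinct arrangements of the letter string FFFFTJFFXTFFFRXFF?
17! / (1! × 1! × 2! × 2! × 11!) = 2227680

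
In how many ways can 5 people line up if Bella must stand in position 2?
Fix one position: (5-1)! = 24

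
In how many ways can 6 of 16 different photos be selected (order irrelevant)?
C(16,6) = 16!/(6!×10!) = 8008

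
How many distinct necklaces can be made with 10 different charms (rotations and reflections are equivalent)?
(10-1)!/2 = 362880/2 = 181440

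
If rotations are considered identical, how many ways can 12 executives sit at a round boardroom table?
Circular: fix one position, arrange the rest. (12-1)! = 39916800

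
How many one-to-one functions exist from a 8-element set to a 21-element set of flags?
P(21,8) = 21!/(21-8)! = 8204716800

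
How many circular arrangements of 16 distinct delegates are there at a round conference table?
Circular: fix one position, arrange the rest. (16-1)! = 1307674368000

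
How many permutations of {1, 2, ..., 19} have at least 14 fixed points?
Exactly j fixed points: C(19,j)·!(19-j); sum over j ≥ 14 (derangement numbers via !m = (m-1)·(!(m-1) + !(m-2)): !0..!5 = 1, 0, 1, 2, 9, 44). Σ_{j=14}^{19} C(19,j)·!(19-j) = C(19,14)·!5 + C(19,15)·!4 + C(19,16)·!3 + C(19,17)·!2 + C(19,18)·!1 + C(19,19)·!0 = 11628·44 + 3876·9 + 969·2 + 171·1 + 19·0 + 1·1 = 548626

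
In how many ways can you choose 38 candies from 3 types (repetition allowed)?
C(38+3-1, 3-1) = C(40, 2) = 780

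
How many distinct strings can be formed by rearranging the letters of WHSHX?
5! / (1! × 2! × 1! × 1!) = 60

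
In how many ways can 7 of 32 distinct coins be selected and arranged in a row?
P(32,7) = 32!/(32-7)! = 16963914240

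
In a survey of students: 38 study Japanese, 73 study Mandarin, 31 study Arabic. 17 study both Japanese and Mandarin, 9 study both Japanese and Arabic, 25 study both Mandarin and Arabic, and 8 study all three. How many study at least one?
|A∪B∪C| = 38+73+31-17-9-25+8 = 99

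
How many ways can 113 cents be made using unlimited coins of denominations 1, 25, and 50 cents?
Coefficient of x^113 in 1/(1-x^1) · 1/(1-x^25) · 1/(1-x^50). Case on j = number of 50-cent coins (j = 0..2); remainder r = 113 - 50j is made from {1,25} in ⌊r/25⌋+1 ways. r = 113, 63, 13 → 5 + 3 + 1 = 9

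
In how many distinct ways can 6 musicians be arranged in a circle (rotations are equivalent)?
Circular: fix one position, arrange the rest. (6-1)! = 120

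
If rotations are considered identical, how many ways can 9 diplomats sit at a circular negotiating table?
Circular: fix one position, arrange the rest. (9-1)! = 40320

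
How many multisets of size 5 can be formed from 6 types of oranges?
C(5+6-1, 6-1) = C(10, 5) = 252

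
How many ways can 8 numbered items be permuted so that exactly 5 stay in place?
Choose the 5 fixed points C(8,5) = 56, derange the rest: !3 = Σ_{j=0}^{3} (-1)^j·3!/j! = 6 - 6 + 3 - 1 = 2. Product = 56 × 2 = 112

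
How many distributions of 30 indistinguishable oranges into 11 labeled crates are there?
C(30+11-1, 11-1) = C(40, 10) = 847660528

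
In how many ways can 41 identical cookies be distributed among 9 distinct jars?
C(41+9-1, 9-1) = C(49, 8) = 450978066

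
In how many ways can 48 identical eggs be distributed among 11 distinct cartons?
C(48+11-1, 11-1) = C(58, 10) = 52179482355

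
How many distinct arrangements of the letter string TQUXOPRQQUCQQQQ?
15! / (2! × 1! × 1! × 1! × 7! × 1! × 1! × 1!) = 129729600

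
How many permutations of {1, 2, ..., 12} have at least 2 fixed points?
Exactly j fixed points: C(12,j)·!(12-j); sum over j ≥ 2 (derangement numbers via !m = (m-1)·(!(m-1) + !(m-2)): !0..!10 = 1, 0, 1, 2, 9, 44, 265, 1854, 14833, 133496, 1334961). Σ_{j=2}^{12} C(12,j)·!(12-j) = C(12,2)·!10 + C(12,3)·!9 + C(12,4)·!8 + C(12,5)·!7 + C(12,6)·!6 + C(12,7)·!5 + C(12,8)·!4 + C(12,9)·!3 + C(12,10)·!2 + C(12,11)·!1 + C(12,12)·!0 = 66·1334961 + 220·133496 + 495·14833 + 792·1854 + 924·265 + 792·44 + 495·9 + 220·2 + 66·1 + 12·0 + 1·1 = 126571919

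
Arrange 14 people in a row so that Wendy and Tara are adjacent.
Treat as block: (14-1)! × 2! = 6227020800 × 2 = 12454041600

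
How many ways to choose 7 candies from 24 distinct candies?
C(24,7) = 24!/(7!×17!) = 346104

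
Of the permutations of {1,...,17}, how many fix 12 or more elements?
Exactly j fixed points: C(17,j)·!(17-j); sum over j ≥ 12 (derangement numbers via !m = (m-1)·(!(m-1) + !(m-2)): !0..!5 = 1, 0, 1, 2, 9, 44). Σ_{j=12}^{17} C(17,j)·!(17-j) = C(17,12)·!5 + C(17,13)·!4 + C(17,14)·!3 + C(17,15)·!2 + C(17,16)·!1 + C(17,17)·!0 = 6188·44 + 2380·9 + 680·2 + 136·1 + 17·0 + 1·1 = 295189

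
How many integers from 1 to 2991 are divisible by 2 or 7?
⌊2991/2⌋ + ⌊2991/7⌋ - ⌊2991/14⌋ = 1495 + 427 - 213 = 1709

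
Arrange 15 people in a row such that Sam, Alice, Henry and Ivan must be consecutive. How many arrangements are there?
Treat the 4 as one block: (15-4+1)! × 4! = 479001600 × 24 = 11496038400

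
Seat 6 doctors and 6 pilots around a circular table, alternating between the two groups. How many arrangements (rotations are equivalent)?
Fix one of the doctors: (6-1)! ways for the remaining doctors, × 6! ways for the pilots = 120 × 720 = 86400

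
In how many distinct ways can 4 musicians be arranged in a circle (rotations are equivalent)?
Circular: fix one position, arrange the rest. (4-1)! = 6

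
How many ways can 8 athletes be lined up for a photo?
8! = 40320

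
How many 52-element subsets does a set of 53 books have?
C(53,52) = 53!/(52!×1!) = 53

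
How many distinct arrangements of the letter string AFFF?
4! / (1! × 3!) = 4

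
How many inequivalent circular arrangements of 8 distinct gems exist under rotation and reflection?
(8-1)!/2 = 5040/2 = 2520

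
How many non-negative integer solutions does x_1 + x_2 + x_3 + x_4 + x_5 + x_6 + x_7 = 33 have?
C(33+7-1, 7-1) = C(39, 6) = 3262623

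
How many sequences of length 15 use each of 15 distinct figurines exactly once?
15! = 1307674368000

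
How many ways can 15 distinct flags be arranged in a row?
15! = 1307674368000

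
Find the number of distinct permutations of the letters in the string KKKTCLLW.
8! / (1! × 1! × 3! × 2! × 1!) = 3360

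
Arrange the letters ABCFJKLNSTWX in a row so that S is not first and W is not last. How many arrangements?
By inclusion-exclusion: 12! - 2×(12-1)! + (12-2)! = 479001600 - 79833600 + 3628800 = 402796800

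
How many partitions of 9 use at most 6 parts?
By conjugation, equals partitions of 9 into parts ≤ 6. Let r_j(i) = number of partitions of i into parts ≤ j, for i = 0..9. r_1(i) = 1 for all i; r_j(i) = r_{j-1}(i) + r_j(i-j). Rows j = 2..6: ≤2: 1 1 2 2 3 3 4 4 5 5; ≤3: 1 1 2 3 4 5 7 8 10 12; ≤4: 1 1 2 3 5 6 9 11 15 18; ≤5: 1 1 2 3 5 7 10 13 18 23; ≤6: 1 1 2 3 5 7 11 14 20 26. r_6(9) = 26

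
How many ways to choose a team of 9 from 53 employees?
C(53,9) = 53!/(9!×44!) = 4431613550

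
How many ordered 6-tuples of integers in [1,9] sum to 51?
Coefficient of x^51 in (x + x² + ... + x^9)^6. By inclusion-exclusion on dice exceeding 9: Σ_j (-1)^j C(6,j)·C(51-1-9j, 5) = C(6,0)·C(50,5) - C(6,1)·C(41,5) + C(6,2)·C(32,5) - C(6,3)·C(23,5) + C(6,4)·C(14,5) - C(6,5)·C(5,5) = 1·2118760 - 6·749398 + 15·201376 - 20·33649 + 15·2002 - 6·1 = 56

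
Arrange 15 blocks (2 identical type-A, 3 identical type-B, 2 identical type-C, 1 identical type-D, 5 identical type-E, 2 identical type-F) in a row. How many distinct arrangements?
15! / (2! × 3! × 2! × 1! × 5! × 2!) = 227026800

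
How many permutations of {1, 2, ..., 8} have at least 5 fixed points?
Exactly j fixed points: C(8,j)·!(8-j); sum over j ≥ 5 (derangement numbers via !m = (m-1)·(!(m-1) + !(m-2)): !0..!3 = 1, 0, 1, 2). Σ_{j=5}^{8} C(8,j)·!(8-j) = C(8,5)·!3 + C(8,6)·!2 + C(8,7)·!1 + C(8,8)·!0 = 56·2 + 28·1 + 8·0 + 1·1 = 141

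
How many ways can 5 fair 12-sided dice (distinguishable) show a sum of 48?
Coefficient of x^48 in (x + x² + ... + x^12)^5. By inclusion-exclusion on dice exceeding 12: Σ_j (-1)^j C(5,j)·C(48-1-12j, 4) = C(5,0)·C(47,4) - C(5,1)·C(35,4) + C(5,2)·C(23,4) - C(5,3)·C(11,4) = 1·178365 - 5·52360 + 10·8855 - 10·330 = 1815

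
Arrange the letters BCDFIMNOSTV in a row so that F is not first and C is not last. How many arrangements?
By inclusion-exclusion: 11! - 2×(11-1)! + (11-2)! = 39916800 - 7257600 + 362880 = 33022080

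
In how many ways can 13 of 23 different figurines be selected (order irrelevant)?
C(23,13) = 23!/(13!×10!) = 1144066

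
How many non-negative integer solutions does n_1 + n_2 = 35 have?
C(35+2-1, 2-1) = C(36, 1) = 36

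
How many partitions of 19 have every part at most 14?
Let r_j(i) = number of partitions of i into parts ≤ j, for i = 0..19. r_1(i) = 1 for all i; r_j(i) = r_{j-1}(i) + r_j(i-j). Rows j = 2..14: ≤2: 1 1 2 2 3 3 4 4 5 5 6 6 7 7 8 8 9 9 10 10; ≤3: 1 1 2 3 4 5 7 8 10 12 14 16 19 21 24 27 30 33 37 40; ≤4: 1 1 2 3 5 6 9 11 15 18 23 27 34 39 47 54 64 72 84 94; ≤5: 1 1 2 3 5 7 10 13 18 23 30 37 47 57 70 84 101 119 141 164; ≤6: 1 1 2 3 5 7 11 14 20 26 35 44 58 71 90 110 136 163 199 235; ≤7: 1 1 2 3 5 7 11 15 21 28 38 49 65 82 105 131 164 201 248 300; ≤8: 1 1 2 3 5 7 11 15 22 29 40 52 70 89 116 146 186 230 288 352; ≤9: 1 1 2 3 5 7 11 15 22 30 41 54 73 94 123 157 201 252 318 393; ≤10: 1 1 2 3 5 7 11 15 22 30 42 55 75 97 128 164 212 267 340 423; ≤11: 1 1 2 3 5 7 11 15 22 30 42 56 76 99 131 169 219 278 355 445; ≤12: 1 1 2 3 5 7 11 15 22 30 42 56 77 100 133 172 224 285 366 460; ≤13: 1 1 2 3 5 7 11 15 22 30 42 56 77 101 134 174 227 290 373 471; ≤14: 1 1 2 3 5 7 11 15 22 30 42 56 77 101 135 175 229 293 378 478. r_14(19) = 478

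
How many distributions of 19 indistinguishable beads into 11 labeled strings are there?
C(19+11-1, 11-1) = C(29, 10) = 20030010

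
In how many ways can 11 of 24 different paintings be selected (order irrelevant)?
C(24,11) = 24!/(11!×13!) = 2496144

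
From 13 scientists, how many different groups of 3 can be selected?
C(13,3) = 13!/(3!×10!) = 286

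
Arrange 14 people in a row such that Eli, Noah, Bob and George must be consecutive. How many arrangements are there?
Treat the 4 as one block: (14-4+1)! × 4! = 39916800 × 24 = 958003200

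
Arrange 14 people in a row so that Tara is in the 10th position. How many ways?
Fix one position: (14-1)! = 6227020800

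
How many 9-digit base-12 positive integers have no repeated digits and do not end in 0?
Last digit: 11 nonzero choices. First digit: 10 (nonzero, ≠last). Middle 7: P(10,7) = 604800. Total = 66528000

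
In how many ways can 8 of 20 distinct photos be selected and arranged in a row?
P(20,8) = 20!/(20-8)! = 5079110400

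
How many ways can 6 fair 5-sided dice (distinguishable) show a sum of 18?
Coefficient of x^18 in (x + x² + ... + x^5)^6. By inclusion-exclusion on dice exceeding 5: Σ_j (-1)^j C(6,j)·C(18-1-5j, 5) = C(6,0)·C(17,5) - C(6,1)·C(12,5) + C(6,2)·C(7,5) = 1·6188 - 6·792 + 15·21 = 1751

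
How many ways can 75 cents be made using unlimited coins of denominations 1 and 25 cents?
Coefficient of x^75 in 1/(1-x^1) · 1/(1-x^25). Use j coins of 25 for j = 0..⌊75/25⌋ = 3, the rest in 1s: 3 + 1 = 4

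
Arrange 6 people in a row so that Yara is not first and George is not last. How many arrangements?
By inclusion-exclusion: 6! - 2×(6-1)! + (6-2)! = 720 - 240 + 24 = 504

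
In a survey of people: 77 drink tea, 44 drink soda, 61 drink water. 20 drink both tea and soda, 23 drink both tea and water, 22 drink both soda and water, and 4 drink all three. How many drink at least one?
|A∪B∪C| = 77+44+61-20-23-22+4 = 121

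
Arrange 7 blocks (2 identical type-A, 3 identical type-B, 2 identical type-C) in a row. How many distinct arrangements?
7! / (2! × 3! × 2!) = 210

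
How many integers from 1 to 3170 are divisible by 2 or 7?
⌊3170/2⌋ + ⌊3170/7⌋ - ⌊3170/14⌋ = 1585 + 452 - 226 = 1811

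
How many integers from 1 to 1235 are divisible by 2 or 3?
⌊1235/2⌋ + ⌊1235/3⌋ - ⌊1235/6⌋ = 617 + 411 - 205 = 823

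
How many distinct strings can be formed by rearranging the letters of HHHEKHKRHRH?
11! / (2! × 1! × 2! × 6!) = 13860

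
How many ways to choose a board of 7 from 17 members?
C(17,7) = 17!/(7!×10!) = 19448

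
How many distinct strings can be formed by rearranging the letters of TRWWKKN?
7! / (1! × 2! × 1! × 2! × 1!) = 1260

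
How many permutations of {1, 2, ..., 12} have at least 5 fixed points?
Exactly j fixed points: C(12,j)·!(12-j); sum over j ≥ 5 (derangement numbers via !m = (m-1)·(!(m-1) + !(m-2)): !0..!7 = 1, 0, 1, 2, 9, 44, 265, 1854). Σ_{j=5}^{12} C(12,j)·!(12-j) = C(12,5)·!7 + C(12,6)·!6 + C(12,7)·!5 + C(12,8)·!4 + C(12,9)·!3 + C(12,10)·!2 + C(12,11)·!1 + C(12,12)·!0 = 792·1854 + 924·265 + 792·44 + 495·9 + 220·2 + 66·1 + 12·0 + 1·1 = 1753038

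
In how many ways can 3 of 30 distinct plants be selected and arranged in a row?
P(30,3) = 30!/(30-3)! = 24360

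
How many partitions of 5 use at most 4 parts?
By conjugation, equals partitions of 5 into parts ≤ 4. Let r_j(i) = number of partitions of i into parts ≤ j, for i = 0..5. r_1(i) = 1 for all i; r_j(i) = r_{j-1}(i) + r_j(i-j). Rows j = 2..4: ≤2: 1 1 2 2 3 3; ≤3: 1 1 2 3 4 5; ≤4: 1 1 2 3 5 6. r_4(5) = 6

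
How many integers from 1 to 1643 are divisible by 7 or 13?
⌊1643/7⌋ + ⌊1643/13⌋ - ⌊1643/91⌋ = 234 + 126 - 18 = 342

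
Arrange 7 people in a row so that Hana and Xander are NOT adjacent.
Total - adjacent = 7! - (7-1)!×2 = 5040 - 1440 = 3600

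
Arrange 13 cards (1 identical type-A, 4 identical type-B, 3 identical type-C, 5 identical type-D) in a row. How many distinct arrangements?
13! / (1! × 4! × 3! × 5!) = 360360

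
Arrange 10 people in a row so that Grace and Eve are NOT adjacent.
Total - adjacent = 10! - (10-1)!×2 = 3628800 - 725760 = 2903040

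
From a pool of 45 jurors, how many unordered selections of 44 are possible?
C(45,44) = 45!/(44!×1!) = 45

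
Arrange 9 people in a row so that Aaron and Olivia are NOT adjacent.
Total - adjacent = 9! - (9-1)!×2 = 362880 - 80640 = 282240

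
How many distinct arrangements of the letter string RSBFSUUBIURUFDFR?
16! / (1! × 1! × 3! × 2! × 3! × 4! × 2!) = 6054048000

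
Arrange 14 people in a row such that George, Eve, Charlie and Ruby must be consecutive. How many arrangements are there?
Treat the 4 as one block: (14-4+1)! × 4! = 39916800 × 24 = 958003200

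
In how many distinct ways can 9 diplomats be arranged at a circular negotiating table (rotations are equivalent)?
Circular: fix one position, arrange the rest. (9-1)! = 40320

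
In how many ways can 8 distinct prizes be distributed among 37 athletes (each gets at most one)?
P(37,8) = 37!/(37-8)! = 1556675366400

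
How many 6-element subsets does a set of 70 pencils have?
C(70,6) = 70!/(6!×64!) = 131115985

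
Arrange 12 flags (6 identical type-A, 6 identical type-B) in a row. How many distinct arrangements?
12! / (6! × 6!) = 924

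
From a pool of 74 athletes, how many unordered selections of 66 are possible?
C(74,66) = 74!/(66!×8!) = 15071474661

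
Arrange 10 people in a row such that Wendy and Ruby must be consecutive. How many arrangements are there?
Treat the 2 as one block: (10-2+1)! × 2! = 362880 × 2 = 725760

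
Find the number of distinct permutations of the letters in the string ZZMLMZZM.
8! / (1! × 3! × 4!) = 280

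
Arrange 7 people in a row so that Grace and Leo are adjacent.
Treat as block: (7-1)! × 2! = 720 × 2 = 1440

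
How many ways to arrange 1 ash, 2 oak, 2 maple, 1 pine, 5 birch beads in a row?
11! / (1! × 2! × 2! × 1! × 5!) = 83160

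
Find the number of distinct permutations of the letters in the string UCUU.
4! / (1! × 3!) = 4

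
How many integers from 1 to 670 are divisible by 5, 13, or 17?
⌊670/5⌋+⌊670/13⌋+⌊670/17⌋ - ⌊670/65⌋-⌊670/85⌋-⌊670/221⌋ + ⌊670/1105⌋ = 134+51+39 - 10-7-3 + 0 = 204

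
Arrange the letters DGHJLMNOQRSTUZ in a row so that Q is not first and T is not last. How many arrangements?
By inclusion-exclusion: 14! - 2×(14-1)! + (14-2)! = 87178291200 - 12454041600 + 479001600 = 75203251200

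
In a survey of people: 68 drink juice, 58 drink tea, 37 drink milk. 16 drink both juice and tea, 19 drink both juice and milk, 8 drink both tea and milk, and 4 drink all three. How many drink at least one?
|A∪B∪C| = 68+58+37-16-19-8+4 = 124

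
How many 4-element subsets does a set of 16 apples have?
C(16,4) = 16!/(4!×12!) = 1820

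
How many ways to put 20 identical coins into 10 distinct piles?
C(20+10-1, 10-1) = C(29, 9) = 10015005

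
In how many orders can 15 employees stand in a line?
15! = 1307674368000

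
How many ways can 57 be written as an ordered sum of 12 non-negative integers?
C(57+12-1, 12-1) = C(68, 11) = 1533058025824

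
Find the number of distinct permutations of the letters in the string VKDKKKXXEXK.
11! / (5! × 1! × 1! × 1! × 3!) = 55440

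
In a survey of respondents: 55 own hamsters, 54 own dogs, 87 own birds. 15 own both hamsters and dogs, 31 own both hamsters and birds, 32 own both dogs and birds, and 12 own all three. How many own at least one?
|A∪B∪C| = 55+54+87-15-31-32+12 = 130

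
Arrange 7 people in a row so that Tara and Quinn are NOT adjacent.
Total - adjacent = 7! - (7-1)!×2 = 5040 - 1440 = 3600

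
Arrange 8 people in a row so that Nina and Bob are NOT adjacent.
Total - adjacent = 8! - (8-1)!×2 = 40320 - 10080 = 30240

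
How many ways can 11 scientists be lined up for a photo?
11! = 39916800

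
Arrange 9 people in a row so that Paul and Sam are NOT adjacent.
Total - adjacent = 9! - (9-1)!×2 = 362880 - 80640 = 282240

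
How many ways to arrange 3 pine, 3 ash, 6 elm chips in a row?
12! / (3! × 3! × 6!) = 18480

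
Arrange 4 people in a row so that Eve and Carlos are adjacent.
Treat as block: (4-1)! × 2! = 6 × 2 = 12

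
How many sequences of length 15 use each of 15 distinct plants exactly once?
15! = 1307674368000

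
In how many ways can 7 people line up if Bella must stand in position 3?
Fix one position: (7-1)! = 720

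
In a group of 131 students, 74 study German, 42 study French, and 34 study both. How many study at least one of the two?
|A∪B| = |A| + |B| - |A∩B| = 74 + 42 - 34 = 82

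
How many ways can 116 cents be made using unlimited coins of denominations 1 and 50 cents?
Coefficient of x^116 in 1/(1-x^1) · 1/(1-x^50). Use j coins of 50 for j = 0..⌊116/50⌋ = 2, the rest in 1s: 2 + 1 = 3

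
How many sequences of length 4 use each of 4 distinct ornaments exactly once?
4! = 24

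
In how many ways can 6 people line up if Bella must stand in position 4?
Fix one position: (6-1)! = 120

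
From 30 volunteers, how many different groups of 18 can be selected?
C(30,18) = 30!/(18!×12!) = 86493225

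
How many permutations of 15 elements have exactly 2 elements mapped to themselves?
Choose the 2 fixed points C(15,2) = 105, derange the rest: !13 = Σ_{j=0}^{13} (-1)^j·13!/j! = 6227020800 - 6227020800 + 3113510400 - 1037836800 + 259459200 - 51891840 + 8648640 - 1235520 + 154440 - 17160 + 1716 - 156 + 13 - 1 = 2290792932. Product = 105 × 2290792932 = 240533257860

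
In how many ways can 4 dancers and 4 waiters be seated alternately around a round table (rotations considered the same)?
Fix one of the dancers: (4-1)! ways for the remaining dancers, × 4! ways for the waiters = 6 × 24 = 144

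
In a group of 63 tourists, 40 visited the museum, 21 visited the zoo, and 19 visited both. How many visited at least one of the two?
|A∪B| = |A| + |B| - |A∩B| = 40 + 21 - 19 = 42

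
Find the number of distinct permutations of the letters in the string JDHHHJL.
7! / (2! × 3! × 1! × 1!) = 420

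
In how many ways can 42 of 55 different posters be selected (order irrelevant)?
C(55,42) = 55!/(42!×13!) = 1451182990950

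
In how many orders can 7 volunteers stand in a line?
7! = 5040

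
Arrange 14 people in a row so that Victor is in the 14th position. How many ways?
Fix one position: (14-1)! = 6227020800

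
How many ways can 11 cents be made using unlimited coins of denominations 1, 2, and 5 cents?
Coefficient of x^11 in 1/(1-x^1) · 1/(1-x^2) · 1/(1-x^5). Case on j = number of 5-cent coins (j = 0..2); remainder r = 11 - 5j is made from {1,2} in ⌊r/2⌋+1 ways. r = 11, 6, 1 → 6 + 4 + 1 = 11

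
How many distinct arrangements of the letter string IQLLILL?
7! / (1! × 4! × 2!) = 105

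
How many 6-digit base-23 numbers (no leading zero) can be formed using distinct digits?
First digit: 22 choices (nonzero). Then descending: 22 × 22 × 21 × 20 × 19 × 18 = 69521760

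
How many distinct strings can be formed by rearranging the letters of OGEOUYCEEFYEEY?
14! / (1! × 2! × 1! × 1! × 1! × 3! × 5!) = 60540480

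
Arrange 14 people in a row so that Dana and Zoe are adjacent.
Treat as block: (14-1)! × 2! = 6227020800 × 2 = 12454041600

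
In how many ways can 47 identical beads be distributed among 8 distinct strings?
C(47+8-1, 8-1) = C(54, 7) = 177100560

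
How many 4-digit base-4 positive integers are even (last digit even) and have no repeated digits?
Last∈{0,2}. Last=0: 6. Last nonzero: 1×2×P(2,2) = 4. Total = 10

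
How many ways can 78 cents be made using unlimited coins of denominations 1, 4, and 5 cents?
Coefficient of x^78 in 1/(1-x^1) · 1/(1-x^4) · 1/(1-x^5). Case on j = number of 5-cent coins (j = 0..15); remainder r = 78 - 5j is made from {1,4} in ⌊r/4⌋+1 ways. r = 78, 73, 68, 63, 58, 53, 48, 43, 38, 33, 28, 23, 18, 13, 8, 3 → 20 + 19 + 18 + 16 + 15 + 14 + 13 + 11 + 10 + 9 + 8 + 6 + 5 + 4 + 3 + 1 = 172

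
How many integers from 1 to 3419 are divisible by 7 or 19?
⌊3419/7⌋ + ⌊3419/19⌋ - ⌊3419/133⌋ = 488 + 179 - 25 = 642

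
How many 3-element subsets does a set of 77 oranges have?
C(77,3) = 77!/(3!×74!) = 73150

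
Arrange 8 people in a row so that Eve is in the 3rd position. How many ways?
Fix one position: (8-1)! = 5040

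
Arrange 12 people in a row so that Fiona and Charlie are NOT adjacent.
Total - adjacent = 12! - (12-1)!×2 = 479001600 - 79833600 = 399168000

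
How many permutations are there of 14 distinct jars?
14! = 87178291200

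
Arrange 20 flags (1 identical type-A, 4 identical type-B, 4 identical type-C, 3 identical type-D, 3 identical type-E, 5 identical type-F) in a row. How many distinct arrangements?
20! / (1! × 4! × 4! × 3! × 3! × 5!) = 977728752000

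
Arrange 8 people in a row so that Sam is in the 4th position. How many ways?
Fix one position: (8-1)! = 5040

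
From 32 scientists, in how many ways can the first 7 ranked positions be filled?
P(32,7) = 32!/(32-7)! = 16963914240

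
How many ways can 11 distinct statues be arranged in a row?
11! = 39916800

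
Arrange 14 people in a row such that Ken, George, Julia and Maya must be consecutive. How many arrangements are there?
Treat the 4 as one block: (14-4+1)! × 4! = 39916800 × 24 = 958003200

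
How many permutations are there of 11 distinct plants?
11! = 39916800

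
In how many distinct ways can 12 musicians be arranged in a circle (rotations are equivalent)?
Circular: fix one position, arrange the rest. (12-1)! = 39916800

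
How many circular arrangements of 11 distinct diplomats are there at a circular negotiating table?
Circular: fix one position, arrange the rest. (11-1)! = 3628800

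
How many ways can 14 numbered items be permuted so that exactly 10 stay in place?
Choose the 10 fixed points C(14,10) = 1001, derange the rest: !4 = Σ_{j=0}^{4} (-1)^j·4!/j! = 24 - 24 + 12 - 4 + 1 = 9. Product = 1001 × 9 = 9009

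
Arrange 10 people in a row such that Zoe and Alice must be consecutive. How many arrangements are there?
Treat the 2 as one block: (10-2+1)! × 2! = 362880 × 2 = 725760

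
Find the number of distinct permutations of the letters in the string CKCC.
4! / (3! × 1!) = 4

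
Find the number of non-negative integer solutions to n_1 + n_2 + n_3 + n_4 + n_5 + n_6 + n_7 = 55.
C(55+7-1, 7-1) = C(61, 6) = 55525372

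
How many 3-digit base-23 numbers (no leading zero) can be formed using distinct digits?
First digit: 22 choices (nonzero). Then descending: 22 × 22 × 21 = 10164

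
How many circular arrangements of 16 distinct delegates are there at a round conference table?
Circular: fix one position, arrange the rest. (16-1)! = 1307674368000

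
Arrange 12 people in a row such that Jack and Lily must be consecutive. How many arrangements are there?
Treat the 2 as one block: (12-2+1)! × 2! = 39916800 × 2 = 79833600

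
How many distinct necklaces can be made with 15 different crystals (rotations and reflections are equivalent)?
(15-1)!/2 = 87178291200/2 = 43589145600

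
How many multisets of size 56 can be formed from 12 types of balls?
C(56+12-1, 12-1) = C(67, 11) = 1285063345176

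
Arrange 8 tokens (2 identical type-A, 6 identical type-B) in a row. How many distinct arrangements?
8! / (2! × 6!) = 28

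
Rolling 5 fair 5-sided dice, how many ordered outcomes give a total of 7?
Coefficient of x^7 in (x + x² + ... + x^5)^5. By inclusion-exclusion on dice exceeding 5: Σ_j (-1)^j C(5,j)·C(7-1-5j, 4) = C(5,0)·C(6,4) = 1·15 = 15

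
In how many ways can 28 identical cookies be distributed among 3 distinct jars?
C(28+3-1, 3-1) = C(30, 2) = 435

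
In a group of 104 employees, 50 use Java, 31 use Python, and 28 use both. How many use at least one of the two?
|A∪B| = |A| + |B| - |A∩B| = 50 + 31 - 28 = 53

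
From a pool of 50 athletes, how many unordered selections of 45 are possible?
C(50,45) = 50!/(45!×5!) = 2118760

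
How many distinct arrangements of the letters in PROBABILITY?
11! / (1! × 1! × 1! × 2! × 1! × 2! × 1! × 1! × 1!) = 9979200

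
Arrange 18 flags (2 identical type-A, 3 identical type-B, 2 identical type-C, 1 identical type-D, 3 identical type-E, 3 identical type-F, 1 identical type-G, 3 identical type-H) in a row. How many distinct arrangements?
18! / (2! × 3! × 2! × 1! × 3! × 3! × 1! × 3!) = 1235025792000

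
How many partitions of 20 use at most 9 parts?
By conjugation, equals partitions of 20 into parts ≤ 9. Let r_j(i) = number of partitions of i into parts ≤ j, for i = 0..20. r_1(i) = 1 for all i; r_j(i) = r_{j-1}(i) + r_j(i-j). Rows j = 2..9: ≤2: 1 1 2 2 3 3 4 4 5 5 6 6 7 7 8 8 9 9 10 10 11; ≤3: 1 1 2 3 4 5 7 8 10 12 14 16 19 21 24 27 30 33 37 40 44; ≤4: 1 1 2 3 5 6 9 11 15 18 23 27 34 39 47 54 64 72 84 94 108; ≤5: 1 1 2 3 5 7 10 13 18 23 30 37 47 57 70 84 101 119 141 164 192; ≤6: 1 1 2 3 5 7 11 14 20 26 35 44 58 71 90 110 136 163 199 235 282; ≤7: 1 1 2 3 5 7 11 15 21 28 38 49 65 82 105 131 164 201 248 300 364; ≤8: 1 1 2 3 5 7 11 15 22 29 40 52 70 89 116 146 186 230 288 352 434; ≤9: 1 1 2 3 5 7 11 15 22 30 41 54 73 94 123 157 201 252 318 393 488. r_9(20) = 488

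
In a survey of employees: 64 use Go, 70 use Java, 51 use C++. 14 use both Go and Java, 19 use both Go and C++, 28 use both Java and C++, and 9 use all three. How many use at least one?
|A∪B∪C| = 64+70+51-14-19-28+9 = 133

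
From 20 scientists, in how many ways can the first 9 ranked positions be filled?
P(20,9) = 20!/(20-9)! = 60949324800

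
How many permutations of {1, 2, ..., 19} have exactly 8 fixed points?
Choose the 8 fixed points C(19,8) = 75582, derange the rest: !11 = Σ_{j=0}^{11} (-1)^j·11!/j! = 39916800 - 39916800 + 19958400 - 6652800 + 1663200 - 332640 + 55440 - 7920 + 990 - 110 + 11 - 1 = 14684570. Product = 75582 × 14684570 = 1109889169740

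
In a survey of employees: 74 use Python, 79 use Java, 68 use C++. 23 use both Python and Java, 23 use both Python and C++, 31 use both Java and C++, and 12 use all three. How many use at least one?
|A∪B∪C| = 74+79+68-23-23-31+12 = 156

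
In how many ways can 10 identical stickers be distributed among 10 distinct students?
C(10+10-1, 10-1) = C(19, 9) = 92378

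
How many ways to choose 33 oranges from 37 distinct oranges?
C(37,33) = 37!/(33!×4!) = 66045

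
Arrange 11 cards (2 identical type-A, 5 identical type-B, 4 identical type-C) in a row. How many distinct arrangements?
11! / (2! × 5! × 4!) = 6930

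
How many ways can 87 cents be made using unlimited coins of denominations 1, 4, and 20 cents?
Coefficient of x^87 in 1/(1-x^1) · 1/(1-x^4) · 1/(1-x^20). Case on j = number of 20-cent coins (j = 0..4); remainder r = 87 - 20j is made from {1,4} in ⌊r/4⌋+1 ways. r = 87, 67, 47, 27, 7 → 22 + 17 + 12 + 7 + 2 = 60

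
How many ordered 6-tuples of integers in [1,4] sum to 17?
Coefficient of x^17 in (x + x² + ... + x^4)^6. By inclusion-exclusion on dice exceeding 4: Σ_j (-1)^j C(6,j)·C(17-1-4j, 5) = C(6,0)·C(16,5) - C(6,1)·C(12,5) + C(6,2)·C(8,5) = 1·4368 - 6·792 + 15·56 = 456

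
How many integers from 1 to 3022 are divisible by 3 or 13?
⌊3022/3⌋ + ⌊3022/13⌋ - ⌊3022/39⌋ = 1007 + 232 - 77 = 1162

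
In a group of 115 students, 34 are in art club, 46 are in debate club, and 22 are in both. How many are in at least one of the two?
|A∪B| = |A| + |B| - |A∩B| = 34 + 46 - 22 = 58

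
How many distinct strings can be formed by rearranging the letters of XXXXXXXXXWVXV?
13! / (10! × 2! × 1!) = 858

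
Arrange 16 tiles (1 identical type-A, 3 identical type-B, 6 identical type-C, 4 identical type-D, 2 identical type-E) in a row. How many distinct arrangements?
16! / (1! × 3! × 6! × 4! × 2!) = 100900800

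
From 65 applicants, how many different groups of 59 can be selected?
C(65,59) = 65!/(59!×6!) = 82598880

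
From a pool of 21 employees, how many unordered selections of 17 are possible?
C(21,17) = 21!/(17!×4!) = 5985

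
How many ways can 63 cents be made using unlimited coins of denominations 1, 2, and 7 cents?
Coefficient of x^63 in 1/(1-x^1) · 1/(1-x^2) · 1/(1-x^7). Case on j = number of 7-cent coins (j = 0..9); remainder r = 63 - 7j is made from {1,2} in ⌊r/2⌋+1 ways. r = 63, 56, 49, 42, 35, 28, 21, 14, 7, 0 → 32 + 29 + 25 + 22 + 18 + 15 + 11 + 8 + 4 + 1 = 165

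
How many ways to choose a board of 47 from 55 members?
C(55,47) = 55!/(47!×8!) = 1217566350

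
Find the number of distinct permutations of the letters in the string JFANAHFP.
8! / (1! × 2! × 1! × 1! × 1! × 2!) = 10080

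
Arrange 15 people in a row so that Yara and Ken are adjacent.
Treat as block: (15-1)! × 2! = 87178291200 × 2 = 174356582400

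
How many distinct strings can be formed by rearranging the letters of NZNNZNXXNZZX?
12! / (5! × 3! × 4!) = 27720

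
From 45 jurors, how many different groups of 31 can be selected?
C(45,31) = 45!/(31!×14!) = 166871334960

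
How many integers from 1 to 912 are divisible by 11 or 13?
⌊912/11⌋ + ⌊912/13⌋ - ⌊912/143⌋ = 82 + 70 - 6 = 146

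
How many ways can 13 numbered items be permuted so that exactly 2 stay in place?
Choose the 2 fixed points C(13,2) = 78, derange the rest: !11 = Σ_{j=0}^{11} (-1)^j·11!/j! = 39916800 - 39916800 + 19958400 - 6652800 + 1663200 - 332640 + 55440 - 7920 + 990 - 110 + 11 - 1 = 14684570. Product = 78 × 14684570 = 1145396460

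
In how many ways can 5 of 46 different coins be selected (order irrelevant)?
C(46,5) = 46!/(5!×41!) = 1370754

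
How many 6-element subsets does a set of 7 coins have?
C(7,6) = 7!/(6!×1!) = 7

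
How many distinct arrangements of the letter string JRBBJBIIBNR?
11! / (2! × 2! × 1! × 2! × 4!) = 207900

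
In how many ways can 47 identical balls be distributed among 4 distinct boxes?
C(47+4-1, 4-1) = C(50, 3) = 19600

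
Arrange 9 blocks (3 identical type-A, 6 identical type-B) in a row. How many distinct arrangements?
9! / (3! × 6!) = 84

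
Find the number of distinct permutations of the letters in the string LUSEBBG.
7! / (1! × 1! × 2! × 1! × 1! × 1!) = 2520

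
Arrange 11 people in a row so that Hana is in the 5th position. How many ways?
Fix one position: (11-1)! = 3628800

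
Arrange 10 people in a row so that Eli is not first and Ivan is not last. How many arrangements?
By inclusion-exclusion: 10! - 2×(10-1)! + (10-2)! = 3628800 - 725760 + 40320 = 2943360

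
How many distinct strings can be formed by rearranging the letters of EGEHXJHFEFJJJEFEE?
17! / (4! × 1! × 3! × 1! × 2! × 6!) = 1715313600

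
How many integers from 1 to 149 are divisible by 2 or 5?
⌊149/2⌋ + ⌊149/5⌋ - ⌊149/10⌋ = 74 + 29 - 14 = 89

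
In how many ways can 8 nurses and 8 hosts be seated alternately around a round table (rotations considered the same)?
Fix one of the nurses: (8-1)! ways for the remaining nurses, × 8! ways for the hosts = 5040 × 40320 = 203212800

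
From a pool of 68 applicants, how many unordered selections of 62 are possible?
C(68,62) = 68!/(62!×6!) = 109453344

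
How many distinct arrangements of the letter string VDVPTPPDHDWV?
12! / (1! × 3! × 1! × 3! × 1! × 3!) = 2217600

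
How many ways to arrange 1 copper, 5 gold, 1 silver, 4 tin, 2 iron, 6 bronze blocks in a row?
19! / (1! × 5! × 1! × 4! × 2! × 6!) = 29331862560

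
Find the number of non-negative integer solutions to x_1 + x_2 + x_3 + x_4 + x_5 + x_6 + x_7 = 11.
C(11+7-1, 7-1) = C(17, 6) = 12376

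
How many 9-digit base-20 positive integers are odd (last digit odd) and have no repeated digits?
Last∈{1,3,5,7,9,11,13,15,17,19}. Last=0: 0. Last nonzero: 10×18×P(18,7) = 28870732800. Total = 28870732800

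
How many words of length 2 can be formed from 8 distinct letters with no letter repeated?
P(8,2) = 8!/(8-2)! = 56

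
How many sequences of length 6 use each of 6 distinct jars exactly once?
6! = 720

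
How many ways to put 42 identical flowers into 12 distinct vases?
C(42+12-1, 12-1) = C(53, 11) = 76223753060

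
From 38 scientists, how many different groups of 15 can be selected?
C(38,15) = 38!/(15!×23!) = 15471286560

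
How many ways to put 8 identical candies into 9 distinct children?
C(8+9-1, 9-1) = C(16, 8) = 12870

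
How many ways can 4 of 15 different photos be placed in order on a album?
P(15,4) = 15!/(15-4)! = 32760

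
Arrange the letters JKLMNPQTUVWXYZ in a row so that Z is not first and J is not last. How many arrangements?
By inclusion-exclusion: 14! - 2×(14-1)! + (14-2)! = 87178291200 - 12454041600 + 479001600 = 75203251200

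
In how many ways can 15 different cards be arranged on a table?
15! = 1307674368000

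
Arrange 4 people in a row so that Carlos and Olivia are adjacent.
Treat as block: (4-1)! × 2! = 6 × 2 = 12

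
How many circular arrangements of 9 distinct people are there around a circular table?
Circular: fix one position, arrange the rest. (9-1)! = 40320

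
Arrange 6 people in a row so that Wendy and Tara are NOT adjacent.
Total - adjacent = 6! - (6-1)!×2 = 720 - 240 = 480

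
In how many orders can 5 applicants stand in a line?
5! = 120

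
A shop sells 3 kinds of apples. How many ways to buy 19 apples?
C(19+3-1, 3-1) = C(21, 2) = 210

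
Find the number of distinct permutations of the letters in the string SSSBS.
5! / (1! × 4!) = 5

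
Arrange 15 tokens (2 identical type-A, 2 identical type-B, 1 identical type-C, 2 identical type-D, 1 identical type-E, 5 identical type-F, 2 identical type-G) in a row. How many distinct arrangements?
15! / (2! × 2! × 1! × 2! × 1! × 5! × 2!) = 681080400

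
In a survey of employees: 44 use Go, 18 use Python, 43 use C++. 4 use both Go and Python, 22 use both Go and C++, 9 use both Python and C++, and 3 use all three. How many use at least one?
|A∪B∪C| = 44+18+43-4-22-9+3 = 73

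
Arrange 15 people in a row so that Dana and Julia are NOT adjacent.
Total - adjacent = 15! - (15-1)!×2 = 1307674368000 - 174356582400 = 1133317785600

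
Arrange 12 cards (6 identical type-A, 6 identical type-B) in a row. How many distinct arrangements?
12! / (6! × 6!) = 924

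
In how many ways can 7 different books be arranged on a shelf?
7! = 5040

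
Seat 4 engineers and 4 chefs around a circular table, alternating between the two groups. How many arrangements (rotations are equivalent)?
Fix one of the engineers: (4-1)! ways for the remaining engineers, × 4! ways for the chefs = 6 × 24 = 144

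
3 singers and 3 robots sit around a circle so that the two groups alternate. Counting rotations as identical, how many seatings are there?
Fix one of the singers: (3-1)! ways for the remaining singers, × 3! ways for the robots = 2 × 6 = 12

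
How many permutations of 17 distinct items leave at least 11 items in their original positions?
Exactly j fixed points: C(17,j)·!(17-j); sum over j ≥ 11 (derangement numbers via !m = (m-1)·(!(m-1) + !(m-2)): !0..!6 = 1, 0, 1, 2, 9, 44, 265). Σ_{j=11}^{17} C(17,j)·!(17-j) = C(17,11)·!6 + C(17,12)·!5 + C(17,13)·!4 + C(17,14)·!3 + C(17,15)·!2 + C(17,16)·!1 + C(17,17)·!0 = 12376·265 + 6188·44 + 2380·9 + 680·2 + 136·1 + 17·0 + 1·1 = 3574829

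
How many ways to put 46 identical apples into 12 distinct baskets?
C(46+12-1, 12-1) = C(57, 11) = 184509266760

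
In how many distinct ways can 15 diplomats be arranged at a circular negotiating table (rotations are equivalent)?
Circular: fix one position, arrange the rest. (15-1)! = 87178291200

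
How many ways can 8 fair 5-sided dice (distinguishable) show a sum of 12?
Coefficient of x^12 in (x + x² + ... + x^5)^8. By inclusion-exclusion on dice exceeding 5: Σ_j (-1)^j C(8,j)·C(12-1-5j, 7) = C(8,0)·C(11,7) = 1·330 = 330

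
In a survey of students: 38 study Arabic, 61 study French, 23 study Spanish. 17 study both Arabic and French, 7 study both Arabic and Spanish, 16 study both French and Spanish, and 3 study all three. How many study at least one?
|A∪B∪C| = 38+61+23-17-7-16+3 = 85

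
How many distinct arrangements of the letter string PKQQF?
5! / (1! × 1! × 2! × 1!) = 60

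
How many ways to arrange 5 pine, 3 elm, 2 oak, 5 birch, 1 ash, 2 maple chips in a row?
18! / (5! × 3! × 2! × 5! × 1! × 2!) = 18525386880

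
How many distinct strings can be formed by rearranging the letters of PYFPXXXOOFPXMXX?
15! / (1! × 3! × 2! × 1! × 2! × 6!) = 75675600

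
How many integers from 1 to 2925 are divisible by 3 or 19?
⌊2925/3⌋ + ⌊2925/19⌋ - ⌊2925/57⌋ = 975 + 153 - 51 = 1077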